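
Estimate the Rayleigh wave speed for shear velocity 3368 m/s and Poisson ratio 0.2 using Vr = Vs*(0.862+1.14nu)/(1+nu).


Numerator factor = 0.862 + 1.14*0.2 = 1.09
Denominator = 1 + 0.2 = 1.2
Vr = 3368 * 1.09 / 1.2 = 3059.27 m/s

3059.27


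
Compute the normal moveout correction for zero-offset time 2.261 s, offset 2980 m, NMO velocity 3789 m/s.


x/Vnmo = 2980/3789 = 0.786487
(x/Vnmo)^2 = 0.618562
t0^2 = 5.112121
sqrt(5.112121 + 0.618562) = 2.393885
dt = 2.393885 - 2.261 = 0.132885

0.132885


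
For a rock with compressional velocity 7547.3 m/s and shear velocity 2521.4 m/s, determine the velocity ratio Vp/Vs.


Vp/Vs = 7547.3 / 2521.4
= 2.9933

2.9933


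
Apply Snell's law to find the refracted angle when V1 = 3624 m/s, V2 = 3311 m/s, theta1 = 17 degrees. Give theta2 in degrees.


sin(theta1) = sin(17 deg) = 0.292372
sin(theta2) = V2/V1 * sin(theta1) = 3311/3624 * 0.292372 = 0.26712
theta2 = arcsin(0.26712) = 15.493 degrees

15.493


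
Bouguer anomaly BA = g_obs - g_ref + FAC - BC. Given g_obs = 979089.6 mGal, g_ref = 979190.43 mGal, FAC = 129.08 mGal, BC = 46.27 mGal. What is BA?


BA = g_obs - g_ref + FAC - BC
= 979089.6 - 979190.43 + 129.08 - 46.27
= -18.02 mGal

-18.02


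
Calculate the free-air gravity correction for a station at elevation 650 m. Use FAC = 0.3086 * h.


FAC = 0.3086 * h
= 0.3086 * 650
= 200.59 mGal

200.59


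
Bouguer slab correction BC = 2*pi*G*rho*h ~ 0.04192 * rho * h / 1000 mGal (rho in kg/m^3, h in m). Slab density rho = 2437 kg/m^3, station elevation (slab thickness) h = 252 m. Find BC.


BC = 0.04192 * rho * h / 1000
= 0.04192 * 2437 * 252 / 1000
= 25.7441 mGal

25.7441


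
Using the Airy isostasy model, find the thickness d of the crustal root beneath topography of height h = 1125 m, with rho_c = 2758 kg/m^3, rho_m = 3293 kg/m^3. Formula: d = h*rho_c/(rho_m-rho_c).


rho_m - rho_c = 3293 - 2758 = 535
d = 1125 * 2758 / 535
= 3102750 / 535
= 5799.53 m

5799.53


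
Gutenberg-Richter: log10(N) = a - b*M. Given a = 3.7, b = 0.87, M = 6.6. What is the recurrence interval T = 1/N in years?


log10(N) = 3.7 - 0.87*6.6 = -2.042
N = 10^-2.042 = 0.009078
T = 1/N = 1/0.009078 = 110.1539 years

110.1539


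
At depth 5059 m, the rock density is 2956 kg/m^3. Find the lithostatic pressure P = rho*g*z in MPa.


P = rho * g * z / 1e6
= 2956 * 9.81 * 5059 / 1e6
= 146702703.24 / 1e6
= 146.7027 MPa

146.7027


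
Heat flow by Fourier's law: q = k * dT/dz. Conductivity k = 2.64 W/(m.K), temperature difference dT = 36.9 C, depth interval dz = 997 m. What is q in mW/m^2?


q = k * dT / dz * 1000
= 2.64 * 36.9 / 997 * 1000
= 0.097709 * 1000
= 97.7091 mW/m^2

97.7091


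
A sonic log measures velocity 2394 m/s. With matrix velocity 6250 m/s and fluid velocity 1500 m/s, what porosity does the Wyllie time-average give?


1/V - 1/Vm = 1/2394 - 1/6250 = 0.00025771
1/Vf - 1/Vm = 1/1500 - 1/6250 = 0.00050667
phi = 0.00025771 / 0.00050667 = 0.5086

0.5086


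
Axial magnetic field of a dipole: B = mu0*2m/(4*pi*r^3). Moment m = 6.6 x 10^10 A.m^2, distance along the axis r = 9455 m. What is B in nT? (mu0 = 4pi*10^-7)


m = 6.6 x 10^10 = 66000000000 A.m^2
2m = 132000000000 A.m^2
r^3 = 9455^3 = 845248871375
B = (4pi*10^-7) * 132000000000 / (4*pi * 845248871375) * 1e9
= 165876.09211 / 10621710579067.06 * 1e9
= 15.6167 nT

15.6167


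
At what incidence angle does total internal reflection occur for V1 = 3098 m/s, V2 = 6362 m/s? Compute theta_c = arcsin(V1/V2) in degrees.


V1/V2 = 3098/6362 = 0.486954
theta_c = arcsin(0.486954) = 29.1406 degrees

29.1406


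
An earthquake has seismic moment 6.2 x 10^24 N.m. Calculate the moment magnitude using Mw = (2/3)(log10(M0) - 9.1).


log10(M0) = log10(6.2 x 10^24) = 24.7924
Mw = 2/3 * (24.7924 - 9.1)
= 2/3 * 15.6924
= 10.46

10.46


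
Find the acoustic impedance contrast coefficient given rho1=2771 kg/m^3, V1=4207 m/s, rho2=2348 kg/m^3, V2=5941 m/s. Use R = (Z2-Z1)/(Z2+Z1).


Z1 = 2771 * 4207 = 11657597
Z2 = 2348 * 5941 = 13949468
R = (13949468 - 11657597) / (13949468 + 11657597) = 2291871 / 25607065 = 0.0895

0.0895


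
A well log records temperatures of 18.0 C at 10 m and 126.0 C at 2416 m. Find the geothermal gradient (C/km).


dT = 126.0 - 18.0 = 108.0 C
dz = 2416 - 10 = 2406 m
gradient = dT/dz * 1000 = 108.0/2406 * 1000 = 44.8878 C/km

44.8878


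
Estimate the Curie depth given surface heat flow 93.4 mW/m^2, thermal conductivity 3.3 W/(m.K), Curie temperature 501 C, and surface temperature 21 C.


T_Curie - T_surf = 501 - 21 = 480 C
Convert q to W/m^2: 93.4 mW/m^2 = 0.0934 W/m^2
d = 480 * 3.3 / 0.0934 = 16959.31 m

16959.31


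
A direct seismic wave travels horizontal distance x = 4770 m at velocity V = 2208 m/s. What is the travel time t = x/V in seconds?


t = x / V
= 4770 / 2208
= 2.1603 s

2.1603


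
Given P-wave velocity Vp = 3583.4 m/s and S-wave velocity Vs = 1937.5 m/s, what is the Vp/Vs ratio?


Vp/Vs = 3583.4 / 1937.5
= 1.8495

1.8495


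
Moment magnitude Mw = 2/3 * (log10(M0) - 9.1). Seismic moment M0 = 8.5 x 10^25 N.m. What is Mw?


log10(M0) = log10(8.5 x 10^25) = 25.9294
Mw = 2/3 * (25.9294 - 9.1)
= 2/3 * 16.8294
= 11.22

11.22


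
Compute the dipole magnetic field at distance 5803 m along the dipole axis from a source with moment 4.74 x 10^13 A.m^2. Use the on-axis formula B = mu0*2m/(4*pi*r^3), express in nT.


m = 4.74 x 10^13 = 47400000000000 A.m^2
2m = 94800000000000 A.m^2
r^3 = 5803^3 = 195414916627
B = (4pi*10^-7) * 94800000000000 / (4*pi * 195414916627) * 1e9
= 119129193.424125 / 2455656265908.98 * 1e9
= 48512.1615 nT

48512.1615


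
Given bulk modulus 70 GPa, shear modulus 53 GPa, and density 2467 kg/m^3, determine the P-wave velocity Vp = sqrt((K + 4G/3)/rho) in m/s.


First compute the effective modulus:
K + 4G/3 = 70e9 + 4*53e9/3 = 140666666666.67 Pa
Then divide by density:
140666666666.67 / 2467 = 57019321.7133 Pa/(kg/m^3)
Take the square root:
Vp = sqrt(57019321.7133) = 7551.11 m/s

7551.11


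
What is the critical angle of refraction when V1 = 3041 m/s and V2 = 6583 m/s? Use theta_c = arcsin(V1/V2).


V1/V2 = 3041/6583 = 0.461947
theta_c = arcsin(0.461947) = 27.5128 degrees

27.5128


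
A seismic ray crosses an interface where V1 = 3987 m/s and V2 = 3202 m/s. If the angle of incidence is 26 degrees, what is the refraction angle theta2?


sin(theta1) = sin(26 deg) = 0.438371
sin(theta2) = V2/V1 * sin(theta1) = 3202/3987 * 0.438371 = 0.35206
theta2 = arcsin(0.35206) = 20.6134 degrees

20.6134


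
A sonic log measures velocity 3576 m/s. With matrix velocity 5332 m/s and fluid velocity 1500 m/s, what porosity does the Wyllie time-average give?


1/V - 1/Vm = 1/3576 - 1/5332 = 9.21e-05
1/Vf - 1/Vm = 1/1500 - 1/5332 = 0.00047912
phi = 9.21e-05 / 0.00047912 = 0.1922

0.1922


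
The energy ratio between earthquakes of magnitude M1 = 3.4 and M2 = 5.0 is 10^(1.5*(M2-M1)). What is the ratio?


M2 - M1 = 5.0 - 3.4 = 1.6
1.5 * 1.6 = 2.4
ratio = 10^2.4 = 251.19

251.19


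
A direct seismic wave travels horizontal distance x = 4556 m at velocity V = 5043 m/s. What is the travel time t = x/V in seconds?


t = x / V
= 4556 / 5043
= 0.9034 s

0.9034


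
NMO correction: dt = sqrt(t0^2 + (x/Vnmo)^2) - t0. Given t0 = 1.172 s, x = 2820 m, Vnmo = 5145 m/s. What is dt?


x/Vnmo = 2820/5145 = 0.548105
(x/Vnmo)^2 = 0.300419
t0^2 = 1.373584
sqrt(1.373584 + 0.300419) = 1.293833
dt = 1.293833 - 1.172 = 0.121833

0.121833


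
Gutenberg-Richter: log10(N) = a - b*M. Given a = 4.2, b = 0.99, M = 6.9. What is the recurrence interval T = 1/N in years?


log10(N) = 4.2 - 0.99*6.9 = -2.631
N = 10^-2.631 = 0.002339
T = 1/N = 1/0.002339 = 427.5629 years

427.5629


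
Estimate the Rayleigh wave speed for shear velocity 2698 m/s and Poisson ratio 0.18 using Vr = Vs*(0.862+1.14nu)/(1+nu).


Numerator factor = 0.862 + 1.14*0.18 = 1.0672
Denominator = 1 + 0.18 = 1.18
Vr = 2698 * 1.0672 / 1.18 = 2440.09 m/s

2440.09


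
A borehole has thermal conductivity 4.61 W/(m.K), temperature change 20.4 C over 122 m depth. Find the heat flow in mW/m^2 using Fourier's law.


q = k * dT / dz * 1000
= 4.61 * 20.4 / 122 * 1000
= 0.770852 * 1000
= 770.8525 mW/m^2

770.8525


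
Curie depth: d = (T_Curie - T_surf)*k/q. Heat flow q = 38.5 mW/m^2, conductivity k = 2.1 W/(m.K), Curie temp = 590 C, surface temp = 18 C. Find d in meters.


T_Curie - T_surf = 590 - 18 = 572 C
Convert q to W/m^2: 38.5 mW/m^2 = 0.0385 W/m^2
d = 572 * 2.1 / 0.0385 = 31200.0 m

31200.0


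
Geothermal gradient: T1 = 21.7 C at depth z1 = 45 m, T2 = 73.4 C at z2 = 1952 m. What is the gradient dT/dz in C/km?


dT = 73.4 - 21.7 = 51.7 C
dz = 1952 - 45 = 1907 m
gradient = dT/dz * 1000 = 51.7/1907 * 1000 = 27.1106 C/km

27.1106


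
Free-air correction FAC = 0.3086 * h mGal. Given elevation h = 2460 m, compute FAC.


FAC = 0.3086 * h
= 0.3086 * 2460
= 759.156 mGal

759.156


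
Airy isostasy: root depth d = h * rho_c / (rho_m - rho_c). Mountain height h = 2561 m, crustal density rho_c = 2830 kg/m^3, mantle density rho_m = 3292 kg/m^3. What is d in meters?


rho_m - rho_c = 3292 - 2830 = 462
d = 2561 * 2830 / 462
= 7247630 / 462
= 15687.51 m

15687.51


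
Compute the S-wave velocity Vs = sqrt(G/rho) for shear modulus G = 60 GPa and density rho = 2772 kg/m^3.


Convert G to Pa: G = 60e9 Pa
Compute G/rho = 60e9 / 2772 = 21645021.645
Vs = sqrt(21645021.645) = 4652.42 m/s

4652.42


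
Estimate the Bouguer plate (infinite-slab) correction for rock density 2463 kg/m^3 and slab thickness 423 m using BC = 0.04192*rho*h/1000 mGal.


BC = 0.04192 * rho * h / 1000
= 0.04192 * 2463 * 423 / 1000
= 43.6743 mGal

43.6743


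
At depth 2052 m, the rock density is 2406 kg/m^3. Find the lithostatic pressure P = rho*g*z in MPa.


P = rho * g * z / 1e6
= 2406 * 9.81 * 2052 / 1e6
= 48433068.72 / 1e6
= 48.4331 MPa

48.4331


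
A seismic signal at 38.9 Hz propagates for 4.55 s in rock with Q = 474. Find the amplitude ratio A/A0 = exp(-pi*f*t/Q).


pi*f*t/Q = pi*38.9*4.55/474 = 1.173093
A/A0 = exp(-1.173093) = 0.309408

0.309408


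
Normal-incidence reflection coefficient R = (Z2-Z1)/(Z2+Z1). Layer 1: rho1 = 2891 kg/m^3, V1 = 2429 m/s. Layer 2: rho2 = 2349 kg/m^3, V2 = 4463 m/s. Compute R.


Z1 = 2891 * 2429 = 7022239
Z2 = 2349 * 4463 = 10483587
R = (10483587 - 7022239) / (10483587 + 7022239) = 3461348 / 17505826 = 0.1977

0.1977


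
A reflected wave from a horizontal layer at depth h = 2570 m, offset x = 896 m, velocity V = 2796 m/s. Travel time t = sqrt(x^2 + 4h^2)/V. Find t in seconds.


x^2 + 4h^2 = 896^2 + 4*2570^2 = 802816 + 26419600 = 27222416
sqrt(27222416) = 5217.5105
t = 5217.5105 / 2796 = 1.8661 s

1.8661


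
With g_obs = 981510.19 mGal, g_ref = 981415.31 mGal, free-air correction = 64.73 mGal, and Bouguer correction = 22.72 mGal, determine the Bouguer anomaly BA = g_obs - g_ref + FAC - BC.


BA = g_obs - g_ref + FAC - BC
= 981510.19 - 981415.31 + 64.73 - 22.72
= 136.89 mGal

136.89


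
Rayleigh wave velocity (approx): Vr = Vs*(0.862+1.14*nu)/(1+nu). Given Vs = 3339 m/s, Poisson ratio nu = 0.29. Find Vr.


Numerator factor = 0.862 + 1.14*0.29 = 1.1926
Denominator = 1 + 0.29 = 1.29
Vr = 3339 * 1.1926 / 1.29 = 3086.89 m/s

3086.89


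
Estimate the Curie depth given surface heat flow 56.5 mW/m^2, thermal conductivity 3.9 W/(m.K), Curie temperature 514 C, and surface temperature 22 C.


T_Curie - T_surf = 514 - 22 = 492 C
Convert q to W/m^2: 56.5 mW/m^2 = 0.0565 W/m^2
d = 492 * 3.9 / 0.0565 = 33961.06 m

33961.06


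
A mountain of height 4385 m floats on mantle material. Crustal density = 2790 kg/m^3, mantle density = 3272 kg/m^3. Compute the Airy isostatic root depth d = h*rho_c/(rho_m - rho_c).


rho_m - rho_c = 3272 - 2790 = 482
d = 4385 * 2790 / 482
= 12234150 / 482
= 25382.05 m

25382.05


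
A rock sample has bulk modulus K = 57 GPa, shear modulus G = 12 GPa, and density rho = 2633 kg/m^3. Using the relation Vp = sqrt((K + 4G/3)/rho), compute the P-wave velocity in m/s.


First compute the effective modulus:
K + 4G/3 = 57e9 + 4*12e9/3 = 73000000000.0 Pa
Then divide by density:
73000000000.0 / 2633 = 27725028.4846 Pa/(kg/m^3)
Take the square root:
Vp = sqrt(27725028.4846) = 5265.46 m/s

5265.46


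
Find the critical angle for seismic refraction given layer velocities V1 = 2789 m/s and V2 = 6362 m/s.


V1/V2 = 2789/6362 = 0.438384
theta_c = arcsin(0.438384) = 26.0008 degrees

26.0008


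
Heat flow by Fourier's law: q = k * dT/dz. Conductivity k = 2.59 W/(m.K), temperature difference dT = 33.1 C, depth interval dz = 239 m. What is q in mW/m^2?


q = k * dT / dz * 1000
= 2.59 * 33.1 / 239 * 1000
= 0.358699 * 1000
= 358.6987 mW/m^2

358.6987


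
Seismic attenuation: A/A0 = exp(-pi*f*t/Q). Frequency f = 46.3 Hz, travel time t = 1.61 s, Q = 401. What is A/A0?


pi*f*t/Q = pi*46.3*1.61/401 = 0.583999
A/A0 = exp(-0.583999) = 0.557664

0.557664


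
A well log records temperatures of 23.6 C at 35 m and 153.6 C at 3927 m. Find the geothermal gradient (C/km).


dT = 153.6 - 23.6 = 130.0 C
dz = 3927 - 35 = 3892 m
gradient = dT/dz * 1000 = 130.0/3892 * 1000 = 33.4018 C/km

33.4018


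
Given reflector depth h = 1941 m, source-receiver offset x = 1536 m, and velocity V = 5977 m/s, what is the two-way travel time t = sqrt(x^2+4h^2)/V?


x^2 + 4h^2 = 1536^2 + 4*1941^2 = 2359296 + 15069924 = 17429220
sqrt(17429220) = 4174.8317
t = 4174.8317 / 5977 = 0.6985 s

0.6985


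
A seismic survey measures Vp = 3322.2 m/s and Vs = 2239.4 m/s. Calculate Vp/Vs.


Vp/Vs = 3322.2 / 2239.4
= 1.4835

1.4835


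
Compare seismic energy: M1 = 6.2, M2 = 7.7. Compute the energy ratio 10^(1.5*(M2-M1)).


M2 - M1 = 7.7 - 6.2 = 1.5
1.5 * 1.5 = 2.25
ratio = 10^2.25 = 177.83

177.83


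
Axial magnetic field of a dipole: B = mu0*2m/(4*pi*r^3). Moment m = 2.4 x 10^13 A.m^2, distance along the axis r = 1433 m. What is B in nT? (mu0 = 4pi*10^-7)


m = 2.4 x 10^13 = 24000000000000 A.m^2
2m = 48000000000000 A.m^2
r^3 = 1433^3 = 2942649737
B = (4pi*10^-7) * 48000000000000 / (4*pi * 2942649737) * 1e9
= 60318578.948924 / 36978427183.39 * 1e9
= 1631182.9232 nT

1631182.9232


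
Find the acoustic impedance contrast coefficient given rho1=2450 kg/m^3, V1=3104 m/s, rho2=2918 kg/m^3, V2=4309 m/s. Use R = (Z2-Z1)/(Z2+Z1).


Z1 = 2450 * 3104 = 7604800
Z2 = 2918 * 4309 = 12573662
R = (12573662 - 7604800) / (12573662 + 7604800) = 4968862 / 20178462 = 0.2462

0.2462


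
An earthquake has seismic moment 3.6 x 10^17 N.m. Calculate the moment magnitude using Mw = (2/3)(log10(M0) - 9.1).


log10(M0) = log10(3.6 x 10^17) = 17.5563
Mw = 2/3 * (17.5563 - 9.1)
= 2/3 * 8.4563
= 5.64

5.64


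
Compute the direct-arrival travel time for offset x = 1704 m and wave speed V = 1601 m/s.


t = x / V
= 1704 / 1601
= 1.0643 s

1.0643


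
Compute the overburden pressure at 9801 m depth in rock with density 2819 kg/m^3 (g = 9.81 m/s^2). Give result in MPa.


P = rho * g * z / 1e6
= 2819 * 9.81 * 9801 / 1e6
= 271040676.39 / 1e6
= 271.0407 MPa

271.0407


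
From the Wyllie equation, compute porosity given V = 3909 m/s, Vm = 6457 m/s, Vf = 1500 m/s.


1/V - 1/Vm = 1/3909 - 1/6457 = 0.00010095
1/Vf - 1/Vm = 1/1500 - 1/6457 = 0.0005118
phi = 0.00010095 / 0.0005118 = 0.1972

0.1972


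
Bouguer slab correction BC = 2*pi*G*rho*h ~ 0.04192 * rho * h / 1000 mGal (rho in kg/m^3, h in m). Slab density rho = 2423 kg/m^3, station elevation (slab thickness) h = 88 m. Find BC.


BC = 0.04192 * rho * h / 1000
= 0.04192 * 2423 * 88 / 1000
= 8.9384 mGal

8.9384


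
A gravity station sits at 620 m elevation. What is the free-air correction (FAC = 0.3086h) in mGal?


FAC = 0.3086 * h
= 0.3086 * 620
= 191.332 mGal

191.332


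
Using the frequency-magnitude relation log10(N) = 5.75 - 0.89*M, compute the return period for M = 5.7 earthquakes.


log10(N) = 5.75 - 0.89*5.7 = 0.677
N = 10^0.677 = 4.753352
T = 1/N = 1/4.753352 = 0.2104 years

0.2104


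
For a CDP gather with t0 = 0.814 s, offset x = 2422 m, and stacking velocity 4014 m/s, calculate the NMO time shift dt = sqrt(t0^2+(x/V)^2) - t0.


x/Vnmo = 2422/4014 = 0.603388
(x/Vnmo)^2 = 0.364077
t0^2 = 0.662596
sqrt(0.662596 + 0.364077) = 1.013249
dt = 1.013249 - 0.814 = 0.199249

0.199249


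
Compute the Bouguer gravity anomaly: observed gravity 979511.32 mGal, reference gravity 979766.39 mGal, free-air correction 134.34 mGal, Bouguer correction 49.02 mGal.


BA = g_obs - g_ref + FAC - BC
= 979511.32 - 979766.39 + 134.34 - 49.02
= -169.75 mGal

-169.75


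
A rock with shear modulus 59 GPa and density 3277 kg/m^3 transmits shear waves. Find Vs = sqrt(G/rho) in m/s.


Convert G to Pa: G = 59e9 Pa
Compute G/rho = 59e9 / 3277 = 18004272.2002
Vs = sqrt(18004272.2002) = 4243.14 m/s

4243.14


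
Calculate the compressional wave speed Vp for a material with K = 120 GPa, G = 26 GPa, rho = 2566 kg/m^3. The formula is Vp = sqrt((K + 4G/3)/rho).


First compute the effective modulus:
K + 4G/3 = 120e9 + 4*26e9/3 = 154666666666.67 Pa
Then divide by density:
154666666666.67 / 2566 = 60275396.2068 Pa/(kg/m^3)
Take the square root:
Vp = sqrt(60275396.2068) = 7763.72 m/s

7763.72


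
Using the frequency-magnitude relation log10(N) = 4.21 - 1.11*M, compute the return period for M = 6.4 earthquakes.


log10(N) = 4.21 - 1.11*6.4 = -2.894
N = 10^-2.894 = 0.001276
T = 1/N = 1/0.001276 = 783.4296 years

783.4296


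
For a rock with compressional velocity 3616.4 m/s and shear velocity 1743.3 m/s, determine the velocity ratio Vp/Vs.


Vp/Vs = 3616.4 / 1743.3
= 2.0745

2.0745


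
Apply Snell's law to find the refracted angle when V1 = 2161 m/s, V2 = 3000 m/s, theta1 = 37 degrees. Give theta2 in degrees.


sin(theta1) = sin(37 deg) = 0.601815
sin(theta2) = V2/V1 * sin(theta1) = 3000/2161 * 0.601815 = 0.835467
theta2 = arcsin(0.835467) = 56.6645 degrees

56.6645


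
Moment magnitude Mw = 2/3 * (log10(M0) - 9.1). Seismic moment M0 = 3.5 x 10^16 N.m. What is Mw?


log10(M0) = log10(3.5 x 10^16) = 16.5441
Mw = 2/3 * (16.5441 - 9.1)
= 2/3 * 7.4441
= 4.96

4.96


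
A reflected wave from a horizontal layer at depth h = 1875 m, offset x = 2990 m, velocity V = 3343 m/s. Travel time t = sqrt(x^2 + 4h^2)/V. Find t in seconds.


x^2 + 4h^2 = 2990^2 + 4*1875^2 = 8940100 + 14062500 = 23002600
sqrt(23002600) = 4796.1026
t = 4796.1026 / 3343 = 1.4347 s

1.4347


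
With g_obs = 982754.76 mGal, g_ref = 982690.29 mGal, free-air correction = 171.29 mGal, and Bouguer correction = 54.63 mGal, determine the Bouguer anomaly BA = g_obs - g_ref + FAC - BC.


BA = g_obs - g_ref + FAC - BC
= 982754.76 - 982690.29 + 171.29 - 54.63
= 181.13 mGal

181.13


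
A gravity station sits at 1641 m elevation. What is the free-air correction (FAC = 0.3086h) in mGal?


FAC = 0.3086 * h
= 0.3086 * 1641
= 506.4126 mGal

506.4126


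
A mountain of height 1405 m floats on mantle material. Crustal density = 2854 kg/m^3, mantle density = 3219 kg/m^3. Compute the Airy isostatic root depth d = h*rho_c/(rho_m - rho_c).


rho_m - rho_c = 3219 - 2854 = 365
d = 1405 * 2854 / 365
= 4009870 / 365
= 10985.95 m

10985.95


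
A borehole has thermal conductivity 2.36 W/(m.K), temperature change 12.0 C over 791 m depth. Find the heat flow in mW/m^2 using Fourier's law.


q = k * dT / dz * 1000
= 2.36 * 12.0 / 791 * 1000
= 0.035803 * 1000
= 35.8028 mW/m^2

35.8028


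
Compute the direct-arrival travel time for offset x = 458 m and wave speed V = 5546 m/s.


t = x / V
= 458 / 5546
= 0.0826 s

0.0826


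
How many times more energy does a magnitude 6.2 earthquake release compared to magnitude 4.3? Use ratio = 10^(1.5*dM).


M2 - M1 = 6.2 - 4.3 = 1.9
1.5 * 1.9 = 2.85
ratio = 10^2.85 = 707.95

707.95


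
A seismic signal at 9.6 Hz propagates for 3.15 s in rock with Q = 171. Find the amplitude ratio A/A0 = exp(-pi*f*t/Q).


pi*f*t/Q = pi*9.6*3.15/171 = 0.555566
A/A0 = exp(-0.555566) = 0.573748

0.573748


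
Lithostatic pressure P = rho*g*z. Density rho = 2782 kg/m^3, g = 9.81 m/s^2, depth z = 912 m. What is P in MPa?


P = rho * g * z / 1e6
= 2782 * 9.81 * 912 / 1e6
= 24889775.04 / 1e6
= 24.8898 MPa

24.8898


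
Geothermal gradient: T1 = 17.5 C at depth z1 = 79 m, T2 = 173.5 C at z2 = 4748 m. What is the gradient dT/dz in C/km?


dT = 173.5 - 17.5 = 156.0 C
dz = 4748 - 79 = 4669 m
gradient = dT/dz * 1000 = 156.0/4669 * 1000 = 33.4119 C/km

33.4119


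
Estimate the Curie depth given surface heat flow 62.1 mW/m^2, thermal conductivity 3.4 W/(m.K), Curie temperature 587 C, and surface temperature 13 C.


T_Curie - T_surf = 587 - 13 = 574 C
Convert q to W/m^2: 62.1 mW/m^2 = 0.0621 W/m^2
d = 574 * 3.4 / 0.0621 = 31426.73 m

31426.73


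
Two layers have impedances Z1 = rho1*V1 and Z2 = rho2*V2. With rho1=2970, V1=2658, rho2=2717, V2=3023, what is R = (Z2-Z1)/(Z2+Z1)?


Z1 = 2970 * 2658 = 7894260
Z2 = 2717 * 3023 = 8213491
R = (8213491 - 7894260) / (8213491 + 7894260) = 319231 / 16107751 = 0.0198

0.0198


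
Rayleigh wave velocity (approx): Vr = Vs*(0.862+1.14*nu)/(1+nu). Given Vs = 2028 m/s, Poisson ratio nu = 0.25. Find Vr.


Numerator factor = 0.862 + 1.14*0.25 = 1.147
Denominator = 1 + 0.25 = 1.25
Vr = 2028 * 1.147 / 1.25 = 1860.89 m/s

1860.89


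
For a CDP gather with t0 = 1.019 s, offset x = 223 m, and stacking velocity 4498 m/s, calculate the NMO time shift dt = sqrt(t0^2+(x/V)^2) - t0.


x/Vnmo = 223/4498 = 0.049578
(x/Vnmo)^2 = 0.002458
t0^2 = 1.038361
sqrt(1.038361 + 0.002458) = 1.020205
dt = 1.020205 - 1.019 = 0.001205

0.001205


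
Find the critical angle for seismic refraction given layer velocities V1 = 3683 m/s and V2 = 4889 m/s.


V1/V2 = 3683/4889 = 0.753324
theta_c = arcsin(0.753324) = 48.8791 degrees

48.8791


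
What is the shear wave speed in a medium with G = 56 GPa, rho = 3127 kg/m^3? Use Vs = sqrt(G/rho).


Convert G to Pa: G = 56e9 Pa
Compute G/rho = 56e9 / 3127 = 17908538.5353
Vs = sqrt(17908538.5353) = 4231.85 m/s

4231.85


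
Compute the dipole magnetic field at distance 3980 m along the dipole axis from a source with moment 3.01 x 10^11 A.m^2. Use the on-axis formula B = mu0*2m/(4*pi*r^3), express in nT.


m = 3.01 x 10^11 = 301000000000 A.m^2
2m = 602000000000 A.m^2
r^3 = 3980^3 = 63044792000
B = (4pi*10^-7) * 602000000000 / (4*pi * 63044792000) * 1e9
= 756495.510984 / 792244221577.19 * 1e9
= 954.8767 nT

954.8767


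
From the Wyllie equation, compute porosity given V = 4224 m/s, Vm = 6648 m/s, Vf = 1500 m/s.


1/V - 1/Vm = 1/4224 - 1/6648 = 8.632e-05
1/Vf - 1/Vm = 1/1500 - 1/6648 = 0.00051625
phi = 8.632e-05 / 0.00051625 = 0.1672

0.1672


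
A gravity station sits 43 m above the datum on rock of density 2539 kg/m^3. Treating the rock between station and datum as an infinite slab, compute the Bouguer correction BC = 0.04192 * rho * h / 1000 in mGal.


BC = 0.04192 * rho * h / 1000
= 0.04192 * 2539 * 43 / 1000
= 4.5767 mGal

4.5767


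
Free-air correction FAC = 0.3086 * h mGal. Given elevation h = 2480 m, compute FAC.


FAC = 0.3086 * h
= 0.3086 * 2480
= 765.328 mGal

765.328


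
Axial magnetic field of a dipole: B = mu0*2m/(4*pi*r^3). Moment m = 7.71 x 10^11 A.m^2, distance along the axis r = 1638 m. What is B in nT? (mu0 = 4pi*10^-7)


m = 7.71 x 10^11 = 771000000000 A.m^2
2m = 1542000000000 A.m^2
r^3 = 1638^3 = 4394826072
B = (4pi*10^-7) * 1542000000000 / (4*pi * 4394826072) * 1e9
= 1937734.348734 / 55227013206.4 * 1e9
= 35086.7128 nT

35086.7128


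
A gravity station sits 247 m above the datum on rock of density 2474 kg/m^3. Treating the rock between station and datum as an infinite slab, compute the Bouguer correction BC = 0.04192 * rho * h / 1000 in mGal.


BC = 0.04192 * rho * h / 1000
= 0.04192 * 2474 * 247 / 1000
= 25.6164 mGal

25.6164


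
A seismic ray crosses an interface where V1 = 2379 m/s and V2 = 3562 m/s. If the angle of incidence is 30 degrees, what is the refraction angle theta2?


sin(theta1) = sin(30 deg) = 0.5
sin(theta2) = V2/V1 * sin(theta1) = 3562/2379 * 0.5 = 0.748634
theta2 = arcsin(0.748634) = 48.4722 degrees

48.4722


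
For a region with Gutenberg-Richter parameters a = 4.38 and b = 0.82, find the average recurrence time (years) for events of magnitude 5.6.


log10(N) = 4.38 - 0.82*5.6 = -0.212
N = 10^-0.212 = 0.613762
T = 1/N = 1/0.613762 = 1.6293 years

1.6293


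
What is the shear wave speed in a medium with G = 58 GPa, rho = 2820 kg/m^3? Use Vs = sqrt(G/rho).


Convert G to Pa: G = 58e9 Pa
Compute G/rho = 58e9 / 2820 = 20567375.8865
Vs = sqrt(20567375.8865) = 4535.13 m/s

4535.13


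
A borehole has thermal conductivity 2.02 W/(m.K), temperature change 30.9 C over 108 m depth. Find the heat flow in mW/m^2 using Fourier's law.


q = k * dT / dz * 1000
= 2.02 * 30.9 / 108 * 1000
= 0.577944 * 1000
= 577.9444 mW/m^2

577.9444


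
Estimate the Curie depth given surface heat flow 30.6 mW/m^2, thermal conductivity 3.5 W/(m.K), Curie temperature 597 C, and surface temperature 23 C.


T_Curie - T_surf = 597 - 23 = 574 C
Convert q to W/m^2: 30.6 mW/m^2 = 0.0306 W/m^2
d = 574 * 3.5 / 0.0306 = 65653.59 m

65653.59


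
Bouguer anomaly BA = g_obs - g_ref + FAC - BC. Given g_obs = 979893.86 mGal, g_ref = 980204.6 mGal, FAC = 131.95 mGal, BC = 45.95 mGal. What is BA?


BA = g_obs - g_ref + FAC - BC
= 979893.86 - 980204.6 + 131.95 - 45.95
= -224.74 mGal

-224.74


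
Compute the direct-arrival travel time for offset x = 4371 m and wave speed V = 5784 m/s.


t = x / V
= 4371 / 5784
= 0.7557 s

0.7557


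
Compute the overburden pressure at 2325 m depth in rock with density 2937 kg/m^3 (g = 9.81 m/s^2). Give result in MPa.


P = rho * g * z / 1e6
= 2937 * 9.81 * 2325 / 1e6
= 66987830.25 / 1e6
= 66.9878 MPa

66.9878


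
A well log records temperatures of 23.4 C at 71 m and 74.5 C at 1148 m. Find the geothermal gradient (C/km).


dT = 74.5 - 23.4 = 51.1 C
dz = 1148 - 71 = 1077 m
gradient = dT/dz * 1000 = 51.1/1077 * 1000 = 47.4466 C/km

47.4466


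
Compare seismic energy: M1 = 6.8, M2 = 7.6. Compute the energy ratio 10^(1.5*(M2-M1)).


M2 - M1 = 7.6 - 6.8 = 0.8
1.5 * 0.8 = 1.2
ratio = 10^1.2 = 15.85

15.85


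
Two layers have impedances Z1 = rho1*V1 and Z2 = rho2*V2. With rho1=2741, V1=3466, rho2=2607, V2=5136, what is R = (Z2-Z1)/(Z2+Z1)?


Z1 = 2741 * 3466 = 9500306
Z2 = 2607 * 5136 = 13389552
R = (13389552 - 9500306) / (13389552 + 9500306) = 3889246 / 22889858 = 0.1699

0.1699


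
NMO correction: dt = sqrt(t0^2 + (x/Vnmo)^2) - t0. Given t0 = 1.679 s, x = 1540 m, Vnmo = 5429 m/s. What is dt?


x/Vnmo = 1540/5429 = 0.283662
(x/Vnmo)^2 = 0.080464
t0^2 = 2.819041
sqrt(2.819041 + 0.080464) = 1.702793
dt = 1.702793 - 1.679 = 0.023793

0.023793


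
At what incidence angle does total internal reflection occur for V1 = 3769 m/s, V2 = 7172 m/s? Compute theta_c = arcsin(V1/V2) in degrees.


V1/V2 = 3769/7172 = 0.525516
theta_c = arcsin(0.525516) = 31.703 degrees

31.703


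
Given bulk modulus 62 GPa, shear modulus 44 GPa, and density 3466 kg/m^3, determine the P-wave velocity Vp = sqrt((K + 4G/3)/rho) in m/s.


First compute the effective modulus:
K + 4G/3 = 62e9 + 4*44e9/3 = 120666666666.67 Pa
Then divide by density:
120666666666.67 / 3466 = 34814387.3822 Pa/(kg/m^3)
Take the square root:
Vp = sqrt(34814387.3822) = 5900.37 m/s

5900.37


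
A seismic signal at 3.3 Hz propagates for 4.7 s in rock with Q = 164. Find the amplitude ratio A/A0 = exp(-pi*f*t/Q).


pi*f*t/Q = pi*3.3*4.7/164 = 0.29711
A/A0 = exp(-0.29711) = 0.742962

0.742962


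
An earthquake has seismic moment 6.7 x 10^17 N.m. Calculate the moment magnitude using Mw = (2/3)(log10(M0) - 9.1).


log10(M0) = log10(6.7 x 10^17) = 17.8261
Mw = 2/3 * (17.8261 - 9.1)
= 2/3 * 8.7261
= 5.82

5.82


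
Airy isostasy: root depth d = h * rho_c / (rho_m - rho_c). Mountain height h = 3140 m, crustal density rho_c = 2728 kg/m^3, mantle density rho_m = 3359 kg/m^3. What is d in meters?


rho_m - rho_c = 3359 - 2728 = 631
d = 3140 * 2728 / 631
= 8565920 / 631
= 13575.15 m

13575.15


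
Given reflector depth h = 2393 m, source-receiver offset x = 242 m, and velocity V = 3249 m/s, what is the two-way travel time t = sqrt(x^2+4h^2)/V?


x^2 + 4h^2 = 242^2 + 4*2393^2 = 58564 + 22905796 = 22964360
sqrt(22964360) = 4792.1144
t = 4792.1144 / 3249 = 1.475 s

1.475


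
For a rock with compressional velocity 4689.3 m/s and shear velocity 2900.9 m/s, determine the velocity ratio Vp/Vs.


Vp/Vs = 4689.3 / 2900.9
= 1.6165

1.6165


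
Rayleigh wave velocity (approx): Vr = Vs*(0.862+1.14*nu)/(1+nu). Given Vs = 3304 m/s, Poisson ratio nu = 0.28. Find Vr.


Numerator factor = 0.862 + 1.14*0.28 = 1.1812
Denominator = 1 + 0.28 = 1.28
Vr = 3304 * 1.1812 / 1.28 = 3048.97 m/s

3048.97


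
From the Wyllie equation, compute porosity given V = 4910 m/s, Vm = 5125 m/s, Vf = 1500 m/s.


1/V - 1/Vm = 1/4910 - 1/5125 = 8.54e-06
1/Vf - 1/Vm = 1/1500 - 1/5125 = 0.00047154
phi = 8.54e-06 / 0.00047154 = 0.0181

0.0181


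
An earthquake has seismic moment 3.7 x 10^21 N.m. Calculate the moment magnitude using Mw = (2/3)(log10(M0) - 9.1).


log10(M0) = log10(3.7 x 10^21) = 21.5682
Mw = 2/3 * (21.5682 - 9.1)
= 2/3 * 12.4682
= 8.31

8.31


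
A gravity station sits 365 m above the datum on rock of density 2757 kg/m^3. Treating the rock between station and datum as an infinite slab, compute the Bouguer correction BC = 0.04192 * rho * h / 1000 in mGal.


BC = 0.04192 * rho * h / 1000
= 0.04192 * 2757 * 365 / 1000
= 42.1843 mGal

42.1843


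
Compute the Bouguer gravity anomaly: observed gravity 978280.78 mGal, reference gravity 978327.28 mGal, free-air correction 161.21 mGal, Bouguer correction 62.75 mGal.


BA = g_obs - g_ref + FAC - BC
= 978280.78 - 978327.28 + 161.21 - 62.75
= 51.96 mGal

51.96


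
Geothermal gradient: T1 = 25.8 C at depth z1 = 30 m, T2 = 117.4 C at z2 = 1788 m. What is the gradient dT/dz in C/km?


dT = 117.4 - 25.8 = 91.6 C
dz = 1788 - 30 = 1758 m
gradient = dT/dz * 1000 = 91.6/1758 * 1000 = 52.1047 C/km

52.1047


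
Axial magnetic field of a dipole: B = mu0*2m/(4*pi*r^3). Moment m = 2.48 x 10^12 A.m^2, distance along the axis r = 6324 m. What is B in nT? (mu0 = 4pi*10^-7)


m = 2.48 x 10^12 = 2480000000000 A.m^2
2m = 4960000000000 A.m^2
r^3 = 6324^3 = 252915580224
B = (4pi*10^-7) * 4960000000000 / (4*pi * 252915580224) * 1e9
= 6232919.824722 / 3178230915240.47 * 1e9
= 1961.1287 nT

1961.1287


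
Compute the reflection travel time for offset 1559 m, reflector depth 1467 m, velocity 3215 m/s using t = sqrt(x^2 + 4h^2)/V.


x^2 + 4h^2 = 1559^2 + 4*1467^2 = 2430481 + 8608356 = 11038837
sqrt(11038837) = 3322.4745
t = 3322.4745 / 3215 = 1.0334 s

1.0334


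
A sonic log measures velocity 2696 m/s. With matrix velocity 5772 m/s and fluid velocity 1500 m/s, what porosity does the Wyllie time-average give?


1/V - 1/Vm = 1/2696 - 1/5772 = 0.00019767
1/Vf - 1/Vm = 1/1500 - 1/5772 = 0.00049342
phi = 0.00019767 / 0.00049342 = 0.4006

0.4006


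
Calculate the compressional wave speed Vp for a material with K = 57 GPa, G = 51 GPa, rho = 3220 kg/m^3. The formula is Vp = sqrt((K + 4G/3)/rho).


First compute the effective modulus:
K + 4G/3 = 57e9 + 4*51e9/3 = 125000000000.0 Pa
Then divide by density:
125000000000.0 / 3220 = 38819875.7764 Pa/(kg/m^3)
Take the square root:
Vp = sqrt(38819875.7764) = 6230.56 m/s

6230.56


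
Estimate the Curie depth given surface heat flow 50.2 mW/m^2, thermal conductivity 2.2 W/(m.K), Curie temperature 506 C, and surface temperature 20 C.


T_Curie - T_surf = 506 - 20 = 486 C
Convert q to W/m^2: 50.2 mW/m^2 = 0.0502 W/m^2
d = 486 * 2.2 / 0.0502 = 21298.8 m

21298.8


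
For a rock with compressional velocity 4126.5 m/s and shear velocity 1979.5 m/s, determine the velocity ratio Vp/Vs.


Vp/Vs = 4126.5 / 1979.5
= 2.0846

2.0846


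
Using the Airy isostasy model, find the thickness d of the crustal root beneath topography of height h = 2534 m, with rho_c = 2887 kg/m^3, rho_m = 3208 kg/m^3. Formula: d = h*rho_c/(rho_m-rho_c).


rho_m - rho_c = 3208 - 2887 = 321
d = 2534 * 2887 / 321
= 7315658 / 321
= 22790.21 m

22790.21


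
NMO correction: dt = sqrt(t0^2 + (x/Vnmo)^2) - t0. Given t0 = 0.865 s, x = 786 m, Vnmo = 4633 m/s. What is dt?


x/Vnmo = 786/4633 = 0.169652
(x/Vnmo)^2 = 0.028782
t0^2 = 0.748225
sqrt(0.748225 + 0.028782) = 0.88148
dt = 0.88148 - 0.865 = 0.01648

0.01648


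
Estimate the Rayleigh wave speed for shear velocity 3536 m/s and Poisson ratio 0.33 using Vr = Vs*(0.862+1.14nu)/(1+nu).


Numerator factor = 0.862 + 1.14*0.33 = 1.2382
Denominator = 1 + 0.33 = 1.33
Vr = 3536 * 1.2382 / 1.33 = 3291.94 m/s

3291.94


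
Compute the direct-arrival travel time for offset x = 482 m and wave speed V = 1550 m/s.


t = x / V
= 482 / 1550
= 0.311 s

0.311


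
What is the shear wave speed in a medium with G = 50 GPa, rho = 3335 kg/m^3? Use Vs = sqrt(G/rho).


Convert G to Pa: G = 50e9 Pa
Compute G/rho = 50e9 / 3335 = 14992503.7481
Vs = sqrt(14992503.7481) = 3872.02 m/s

3872.02


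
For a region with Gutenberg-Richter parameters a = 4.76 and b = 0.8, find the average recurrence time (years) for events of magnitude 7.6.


log10(N) = 4.76 - 0.8*7.6 = -1.32
N = 10^-1.32 = 0.047863
T = 1/N = 1/0.047863 = 20.893 years

20.893


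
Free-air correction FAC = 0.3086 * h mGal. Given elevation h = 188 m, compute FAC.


FAC = 0.3086 * h
= 0.3086 * 188
= 58.0168 mGal

58.0168


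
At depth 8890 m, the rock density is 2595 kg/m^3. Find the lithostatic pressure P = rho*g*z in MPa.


P = rho * g * z / 1e6
= 2595 * 9.81 * 8890 / 1e6
= 226312285.5 / 1e6
= 226.3123 MPa

226.3123


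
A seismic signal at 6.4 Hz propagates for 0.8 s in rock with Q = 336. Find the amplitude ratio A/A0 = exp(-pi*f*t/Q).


pi*f*t/Q = pi*6.4*0.8/336 = 0.047872
A/A0 = exp(-0.047872) = 0.953256

0.953256


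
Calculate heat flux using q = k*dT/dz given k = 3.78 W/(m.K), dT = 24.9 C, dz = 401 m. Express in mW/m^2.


q = k * dT / dz * 1000
= 3.78 * 24.9 / 401 * 1000
= 0.234718 * 1000
= 234.7182 mW/m^2

234.7182


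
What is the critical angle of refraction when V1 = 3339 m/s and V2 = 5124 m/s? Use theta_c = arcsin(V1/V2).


V1/V2 = 3339/5124 = 0.651639
theta_c = arcsin(0.651639) = 40.6653 degrees

40.6653


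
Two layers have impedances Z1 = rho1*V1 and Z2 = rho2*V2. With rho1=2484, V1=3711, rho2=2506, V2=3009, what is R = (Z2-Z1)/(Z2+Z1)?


Z1 = 2484 * 3711 = 9218124
Z2 = 2506 * 3009 = 7540554
R = (7540554 - 9218124) / (7540554 + 9218124) = -1677570 / 16758678 = -0.1001

-0.1001


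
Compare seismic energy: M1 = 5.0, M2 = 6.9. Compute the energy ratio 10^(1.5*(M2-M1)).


M2 - M1 = 6.9 - 5.0 = 1.9
1.5 * 1.9 = 2.85
ratio = 10^2.85 = 707.95

707.95


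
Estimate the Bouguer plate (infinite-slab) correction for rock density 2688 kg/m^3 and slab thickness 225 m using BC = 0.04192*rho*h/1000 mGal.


BC = 0.04192 * rho * h / 1000
= 0.04192 * 2688 * 225 / 1000
= 25.3532 mGal

25.3532


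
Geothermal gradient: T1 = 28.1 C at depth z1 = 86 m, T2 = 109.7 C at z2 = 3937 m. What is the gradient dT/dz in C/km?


dT = 109.7 - 28.1 = 81.6 C
dz = 3937 - 86 = 3851 m
gradient = dT/dz * 1000 = 81.6/3851 * 1000 = 21.1893 C/km

21.1893


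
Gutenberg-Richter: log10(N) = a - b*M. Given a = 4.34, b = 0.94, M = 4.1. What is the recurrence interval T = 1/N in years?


log10(N) = 4.34 - 0.94*4.1 = 0.486
N = 10^0.486 = 3.061963
T = 1/N = 1/3.061963 = 0.3266 years

0.3266


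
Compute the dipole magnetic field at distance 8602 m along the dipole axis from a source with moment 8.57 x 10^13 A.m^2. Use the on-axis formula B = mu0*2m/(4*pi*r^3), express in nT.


m = 8.57 x 10^13 = 85700000000000 A.m^2
2m = 171400000000000 A.m^2
r^3 = 8602^3 = 636499863208
B = (4pi*10^-7) * 171400000000000 / (4*pi * 636499863208) * 1e9
= 215387592.330116 / 7998493177060.64 * 1e9
= 26928.5211 nT

26928.5211


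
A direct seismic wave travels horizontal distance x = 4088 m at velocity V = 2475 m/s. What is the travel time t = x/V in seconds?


t = x / V
= 4088 / 2475
= 1.6517 s

1.6517


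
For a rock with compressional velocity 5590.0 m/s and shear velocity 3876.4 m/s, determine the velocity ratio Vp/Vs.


Vp/Vs = 5590.0 / 3876.4
= 1.4421

1.4421


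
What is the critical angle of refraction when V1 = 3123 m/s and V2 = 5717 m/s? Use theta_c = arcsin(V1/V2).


V1/V2 = 3123/5717 = 0.546266
theta_c = arcsin(0.546266) = 33.1112 degrees

33.1112


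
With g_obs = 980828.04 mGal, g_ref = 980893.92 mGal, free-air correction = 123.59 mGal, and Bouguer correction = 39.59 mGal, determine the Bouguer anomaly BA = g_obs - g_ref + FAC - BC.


BA = g_obs - g_ref + FAC - BC
= 980828.04 - 980893.92 + 123.59 - 39.59
= 18.12 mGal

18.12


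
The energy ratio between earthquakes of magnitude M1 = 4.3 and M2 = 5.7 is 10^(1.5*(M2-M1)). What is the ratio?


M2 - M1 = 5.7 - 4.3 = 1.4
1.5 * 1.4 = 2.1
ratio = 10^2.1 = 125.89

125.89


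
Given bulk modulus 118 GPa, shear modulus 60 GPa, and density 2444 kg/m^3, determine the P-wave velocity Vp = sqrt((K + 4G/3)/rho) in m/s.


First compute the effective modulus:
K + 4G/3 = 118e9 + 4*60e9/3 = 198000000000.0 Pa
Then divide by density:
198000000000.0 / 2444 = 81014729.9509 Pa/(kg/m^3)
Take the square root:
Vp = sqrt(81014729.9509) = 9000.82 m/s

9000.82


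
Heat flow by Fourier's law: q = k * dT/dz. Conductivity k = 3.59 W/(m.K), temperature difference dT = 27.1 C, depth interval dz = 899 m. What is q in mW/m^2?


q = k * dT / dz * 1000
= 3.59 * 27.1 / 899 * 1000
= 0.108219 * 1000
= 108.2191 mW/m^2

108.2191


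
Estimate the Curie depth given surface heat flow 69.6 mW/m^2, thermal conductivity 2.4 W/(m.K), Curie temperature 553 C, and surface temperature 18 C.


T_Curie - T_surf = 553 - 18 = 535 C
Convert q to W/m^2: 69.6 mW/m^2 = 0.0696 W/m^2
d = 535 * 2.4 / 0.0696 = 18448.28 m

18448.28


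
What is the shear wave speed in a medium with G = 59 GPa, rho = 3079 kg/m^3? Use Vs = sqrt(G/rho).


Convert G to Pa: G = 59e9 Pa
Compute G/rho = 59e9 / 3079 = 19162065.6057
Vs = sqrt(19162065.6057) = 4377.45 m/s

4377.45


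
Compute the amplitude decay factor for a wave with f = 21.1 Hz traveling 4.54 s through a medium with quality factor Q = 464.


pi*f*t/Q = pi*21.1*4.54/464 = 0.64859
A/A0 = exp(-0.64859) = 0.522782

0.522782


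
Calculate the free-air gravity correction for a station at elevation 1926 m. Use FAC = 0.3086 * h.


FAC = 0.3086 * h
= 0.3086 * 1926
= 594.3636 mGal

594.3636


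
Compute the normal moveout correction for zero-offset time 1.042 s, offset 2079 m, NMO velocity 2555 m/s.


x/Vnmo = 2079/2555 = 0.813699
(x/Vnmo)^2 = 0.662105
t0^2 = 1.085764
sqrt(1.085764 + 0.662105) = 1.32207
dt = 1.32207 - 1.042 = 0.28007

0.28007


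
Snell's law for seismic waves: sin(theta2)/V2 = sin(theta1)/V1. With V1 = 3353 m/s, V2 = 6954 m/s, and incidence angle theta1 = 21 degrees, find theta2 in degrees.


sin(theta1) = sin(21 deg) = 0.358368
sin(theta2) = V2/V1 * sin(theta1) = 6954/3353 * 0.358368 = 0.743242
theta2 = arcsin(0.743242) = 48.0083 degrees

48.0083


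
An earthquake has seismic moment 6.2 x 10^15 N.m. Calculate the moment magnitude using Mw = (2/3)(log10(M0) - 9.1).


log10(M0) = log10(6.2 x 10^15) = 15.7924
Mw = 2/3 * (15.7924 - 9.1)
= 2/3 * 6.6924
= 4.46

4.46


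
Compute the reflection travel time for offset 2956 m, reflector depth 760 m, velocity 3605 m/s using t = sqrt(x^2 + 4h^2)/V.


x^2 + 4h^2 = 2956^2 + 4*760^2 = 8737936 + 2310400 = 11048336
sqrt(11048336) = 3323.9037
t = 3323.9037 / 3605 = 0.922 s

0.922


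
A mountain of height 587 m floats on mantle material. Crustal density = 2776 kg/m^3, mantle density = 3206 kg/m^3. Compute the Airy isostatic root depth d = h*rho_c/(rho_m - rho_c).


rho_m - rho_c = 3206 - 2776 = 430
d = 587 * 2776 / 430
= 1629512 / 430
= 3789.56 m

3789.56
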